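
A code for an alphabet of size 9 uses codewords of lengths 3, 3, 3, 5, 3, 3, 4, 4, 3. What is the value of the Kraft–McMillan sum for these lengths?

0.90625

With common denominator 2^5 = 32: Σ 2^(−ℓᵢ) = 4/32 + 4/32 + 4/32 + 1/32 + 4/32 + 4/32 + 2/32 + 2/32 + 4/32 = 29/32 = 0.90625.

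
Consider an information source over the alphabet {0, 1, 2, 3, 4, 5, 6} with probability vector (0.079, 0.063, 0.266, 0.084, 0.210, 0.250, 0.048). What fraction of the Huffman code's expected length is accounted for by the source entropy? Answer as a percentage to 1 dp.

Entropy H = −Σ p log₂ p ≈ 2.5320 bits.
Huffman merges: 6/125+63/1000→111/1000; 79/1000+21/250→163/1000; 111/1000+163/1000→137/500; 21/100+1/4→23/50; 133/500+137/500→27/50; 23/50+27/50→1. L = 637/250 ≈ 2.5480.
Efficiency = H/L = 2.5320/2.5480 = 99.4%.

99.4%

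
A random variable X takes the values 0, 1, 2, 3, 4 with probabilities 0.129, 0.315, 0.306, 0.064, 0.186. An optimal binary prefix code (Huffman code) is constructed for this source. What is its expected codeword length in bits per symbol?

Repeatedly combine the two least-probable nodes; the expected code length is the sum of the merged weights.
merge 8/125 + 129/1000 → 193/1000
merge 93/500 + 193/1000 → 379/1000
merge 153/500 + 63/200 → 621/1000
merge 379/1000 + 621/1000 → 1
L = 193/1000 + 379/1000 + 621/1000 + 1 = 2193/1000 = 2.193 bits/symbol.

2.193 bits/symbol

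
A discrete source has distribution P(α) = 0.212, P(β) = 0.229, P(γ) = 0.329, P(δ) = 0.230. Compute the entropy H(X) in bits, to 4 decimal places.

1.9767 bits

H = −Σ pᵢ log₂ pᵢ.
−0.212·log₂(0.212) = 0.4744
−0.229·log₂(0.229) = 0.4870
−0.329·log₂(0.329) = 0.5277
−0.230·log₂(0.230) = 0.4877
Sum ≈ 1.9767 → 1.9767 bits.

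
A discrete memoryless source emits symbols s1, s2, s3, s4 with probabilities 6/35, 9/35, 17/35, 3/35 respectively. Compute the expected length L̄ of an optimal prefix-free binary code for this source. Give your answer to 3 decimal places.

1.771 bits/symbol

Repeatedly combine the two least-probable nodes; the expected code length is the sum of the merged weights.
merge 3/35 + 6/35 → 9/35
merge 9/35 + 9/35 → 18/35
merge 17/35 + 18/35 → 1
L = 9/35 + 18/35 + 1 = 62/35 ≈ 1.771 bits/symbol.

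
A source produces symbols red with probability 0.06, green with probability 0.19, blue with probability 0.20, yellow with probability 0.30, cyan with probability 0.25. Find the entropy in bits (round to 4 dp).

H = −Σ pᵢ log₂ pᵢ.
−0.06·log₂(0.06) = 0.2435
−0.19·log₂(0.19) = 0.4552
−0.20·log₂(0.20) = 0.4644
−0.30·log₂(0.30) = 0.5211
−0.25·log₂(0.25) = 0.5000
Sum ≈ 2.1842 → 2.1842 bits.

2.1842 bits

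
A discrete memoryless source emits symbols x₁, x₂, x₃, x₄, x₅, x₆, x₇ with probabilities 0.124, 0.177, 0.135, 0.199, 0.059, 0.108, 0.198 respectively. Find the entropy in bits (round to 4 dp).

H = −Σ pᵢ log₂ pᵢ.
−0.124·log₂(0.124) = 0.3734
−0.177·log₂(0.177) = 0.4422
−0.135·log₂(0.135) = 0.3900
−0.199·log₂(0.199) = 0.4635
−0.059·log₂(0.059) = 0.2409
−0.108·log₂(0.108) = 0.3468
−0.198·log₂(0.198) = 0.4626
Sum ≈ 2.7194 → 2.7194 bits.

2.7194 bits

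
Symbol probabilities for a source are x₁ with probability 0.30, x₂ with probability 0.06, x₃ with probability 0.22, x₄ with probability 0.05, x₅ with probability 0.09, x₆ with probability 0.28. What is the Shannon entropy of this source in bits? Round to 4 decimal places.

H = −Σ pᵢ log₂ pᵢ.
−0.30·log₂(0.30) = 0.5211
−0.06·log₂(0.06) = 0.2435
−0.22·log₂(0.22) = 0.4806
−0.05·log₂(0.05) = 0.2161
−0.09·log₂(0.09) = 0.3127
−0.28·log₂(0.28) = 0.5142
Sum ≈ 2.2882 → 2.2882 bits.

2.2882 bits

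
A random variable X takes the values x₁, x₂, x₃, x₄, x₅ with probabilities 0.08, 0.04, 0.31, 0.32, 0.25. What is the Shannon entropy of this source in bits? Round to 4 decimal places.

H = −Σ pᵢ log₂ pᵢ.
−0.08·log₂(0.08) = 0.2915
−0.04·log₂(0.04) = 0.1858
−0.31·log₂(0.31) = 0.5238
−0.32·log₂(0.32) = 0.5260
−0.25·log₂(0.25) = 0.5000
Sum ≈ 2.0271 → 2.0271 bits.

2.0271 bits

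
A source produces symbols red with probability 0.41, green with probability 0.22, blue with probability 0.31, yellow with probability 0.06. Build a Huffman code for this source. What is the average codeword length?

Repeatedly combine the two least-probable nodes; the expected code length is the sum of the merged weights.
merge 3/50 + 11/50 → 7/25
merge 7/25 + 31/100 → 59/100
merge 41/100 + 59/100 → 1
L = 7/25 + 59/100 + 1 = 187/100 = 1.87 bits/symbol.

1.87 bits/symbol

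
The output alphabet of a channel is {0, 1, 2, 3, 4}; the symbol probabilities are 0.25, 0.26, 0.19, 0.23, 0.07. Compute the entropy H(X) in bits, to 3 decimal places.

2.217 bits

H = −Σ pᵢ log₂ pᵢ.
−0.25·log₂(0.25) = 0.5000
−0.26·log₂(0.26) = 0.5053
−0.19·log₂(0.19) = 0.4552
−0.23·log₂(0.23) = 0.4877
−0.07·log₂(0.07) = 0.2686
Sum ≈ 2.2167 → 2.217 bits.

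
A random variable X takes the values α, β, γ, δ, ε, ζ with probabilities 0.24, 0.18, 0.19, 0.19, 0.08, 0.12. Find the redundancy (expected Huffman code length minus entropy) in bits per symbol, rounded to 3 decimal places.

Entropy H = −Σ p log₂ p ≈ 2.5085 bits.
Huffman merges: 2/25+3/25→1/5; 9/50+19/100→37/100; 19/100+1/5→39/100; 6/25+37/100→61/100; 39/100+61/100→1. L = 257/100 ≈ 2.5700.
L − H = 2.5700 − 2.5085 = 0.062 bits.

0.062 bits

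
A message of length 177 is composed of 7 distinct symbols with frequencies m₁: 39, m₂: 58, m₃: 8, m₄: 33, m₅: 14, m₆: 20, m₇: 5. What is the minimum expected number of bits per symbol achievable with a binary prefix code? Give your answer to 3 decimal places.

Probabilities are the counts divided by 177.
Repeatedly combine the two least-probable nodes; the expected code length is the sum of the merged weights.
merge 5/177 + 8/177 → 13/177
merge 13/177 + 14/177 → 9/59
merge 20/177 + 9/59 → 47/177
merge 11/59 + 13/59 → 24/59
merge 47/177 + 58/177 → 35/59
merge 24/59 + 35/59 → 1
L = 13/177 + 9/59 + 47/177 + 24/59 + 35/59 + 1 = 147/59 ≈ 2.492 bits/symbol.

2.492 bits/symbol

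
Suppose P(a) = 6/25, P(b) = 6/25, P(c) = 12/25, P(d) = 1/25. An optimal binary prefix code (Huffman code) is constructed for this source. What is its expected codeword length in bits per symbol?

Repeatedly combine the two least-probable nodes; the expected code length is the sum of the merged weights.
merge 1/25 + 6/25 → 7/25
merge 6/25 + 7/25 → 13/25
merge 12/25 + 13/25 → 1
L = 7/25 + 13/25 + 1 = 9/5 = 1.8 bits/symbol.

1.8 bits/symbol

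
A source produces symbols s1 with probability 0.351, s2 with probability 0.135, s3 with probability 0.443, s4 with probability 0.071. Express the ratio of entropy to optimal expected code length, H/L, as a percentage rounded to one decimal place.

97.1%

Entropy H = −Σ p log₂ p ≈ 1.7115 bits.
Huffman merges: 71/1000+27/200→103/500; 103/500+351/1000→557/1000; 443/1000+557/1000→1. L = 1763/1000 ≈ 1.7630.
Efficiency = H/L = 1.7115/1.7630 = 97.1%.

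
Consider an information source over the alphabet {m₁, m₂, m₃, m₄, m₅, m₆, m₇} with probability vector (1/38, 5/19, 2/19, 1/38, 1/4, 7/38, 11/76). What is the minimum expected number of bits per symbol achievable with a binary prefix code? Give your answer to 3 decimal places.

2.513 bits/symbol

Repeatedly combine the two least-probable nodes; the expected code length is the sum of the merged weights.
merge 1/38 + 1/38 → 1/19
merge 1/19 + 2/19 → 3/19
merge 11/76 + 3/19 → 23/76
merge 7/38 + 1/4 → 33/76
merge 5/19 + 23/76 → 43/76
merge 33/76 + 43/76 → 1
L = 1/19 + 3/19 + 23/76 + 33/76 + 43/76 + 1 = 191/76 ≈ 2.513 bits/symbol.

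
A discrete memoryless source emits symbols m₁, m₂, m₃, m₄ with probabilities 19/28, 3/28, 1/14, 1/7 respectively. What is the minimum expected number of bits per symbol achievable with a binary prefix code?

Repeatedly combine the two least-probable nodes; the expected code length is the sum of the merged weights.
merge 1/14 + 3/28 → 5/28
merge 1/7 + 5/28 → 9/28
merge 9/28 + 19/28 → 1
L = 5/28 + 9/28 + 1 = 3/2 = 1.5 bits/symbol.

1.5 bits/symbol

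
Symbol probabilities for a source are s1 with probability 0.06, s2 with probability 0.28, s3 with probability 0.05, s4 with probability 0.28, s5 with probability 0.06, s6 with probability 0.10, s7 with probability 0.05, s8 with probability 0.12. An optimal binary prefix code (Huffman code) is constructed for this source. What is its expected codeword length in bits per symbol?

Repeatedly combine the two least-probable nodes; the expected code length is the sum of the merged weights.
merge 1/20 + 1/20 → 1/10
merge 3/50 + 3/50 → 3/25
merge 1/10 + 1/10 → 1/5
merge 3/25 + 3/25 → 6/25
merge 1/5 + 6/25 → 11/25
merge 7/25 + 7/25 → 14/25
merge 11/25 + 14/25 → 1
L = 1/10 + 3/25 + 1/5 + 6/25 + 11/25 + 14/25 + 1 = 133/50 = 2.66 bits/symbol.

2.66 bits/symbol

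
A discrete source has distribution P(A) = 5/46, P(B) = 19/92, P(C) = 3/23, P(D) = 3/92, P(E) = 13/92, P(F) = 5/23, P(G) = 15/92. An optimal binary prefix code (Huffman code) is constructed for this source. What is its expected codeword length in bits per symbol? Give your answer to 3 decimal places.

Repeatedly combine the two least-probable nodes; the expected code length is the sum of the merged weights.
merge 3/92 + 5/46 → 13/92
merge 3/23 + 13/92 → 25/92
merge 13/92 + 15/92 → 7/23
merge 19/92 + 5/23 → 39/92
merge 25/92 + 7/23 → 53/92
merge 39/92 + 53/92 → 1
L = 13/92 + 25/92 + 7/23 + 39/92 + 53/92 + 1 = 125/46 ≈ 2.717 bits/symbol.

2.717 bits/symbol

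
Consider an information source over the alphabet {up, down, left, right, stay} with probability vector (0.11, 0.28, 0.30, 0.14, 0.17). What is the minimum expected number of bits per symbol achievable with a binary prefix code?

2.25 bits/symbol

Repeatedly combine the two least-probable nodes; the expected code length is the sum of the merged weights.
merge 11/100 + 7/50 → 1/4
merge 17/100 + 1/4 → 21/50
merge 7/25 + 3/10 → 29/50
merge 21/50 + 29/50 → 1
L = 1/4 + 21/50 + 29/50 + 1 = 9/4 = 2.25 bits/symbol.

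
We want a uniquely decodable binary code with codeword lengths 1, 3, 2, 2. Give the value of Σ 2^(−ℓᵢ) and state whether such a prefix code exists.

With common denominator 2^3 = 8: Σ 2^(−ℓᵢ) = 4/8 + 1/8 + 2/8 + 2/8 = 9/8 = 1.125.
Kraft's inequality requires Σ ≤ 1; here Σ = 1.125 > 1, so no such prefix code exists.

1.125; no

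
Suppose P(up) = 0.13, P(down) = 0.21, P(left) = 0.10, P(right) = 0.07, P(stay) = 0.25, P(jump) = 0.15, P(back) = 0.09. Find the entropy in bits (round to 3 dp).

H = −Σ pᵢ log₂ pᵢ.
−0.13·log₂(0.13) = 0.3826
−0.21·log₂(0.21) = 0.4728
−0.10·log₂(0.10) = 0.3322
−0.07·log₂(0.07) = 0.2686
−0.25·log₂(0.25) = 0.5000
−0.15·log₂(0.15) = 0.4105
−0.09·log₂(0.09) = 0.3127
Sum ≈ 2.6794 → 2.679 bits.

2.679 bits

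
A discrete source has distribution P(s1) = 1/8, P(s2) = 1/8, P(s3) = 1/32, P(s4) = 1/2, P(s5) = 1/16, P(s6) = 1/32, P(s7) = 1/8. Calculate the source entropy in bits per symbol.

Each probability is a power of 1/2, so log₂(1/p) is an integer.
H = Σ p·log₂(1/p) = 1/8·3 + 1/8·3 + 1/32·5 + 1/2·1 + 1/16·4 + 1/32·5 + 1/8·3 = 2.1875 bits.

2.1875 bits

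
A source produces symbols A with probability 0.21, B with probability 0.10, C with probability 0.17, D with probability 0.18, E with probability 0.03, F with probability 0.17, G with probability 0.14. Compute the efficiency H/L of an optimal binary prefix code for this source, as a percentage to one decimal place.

97.4%

Entropy H = −Σ p log₂ p ≈ 2.6684 bits.
Huffman merges: 3/100+1/10→13/100; 13/100+7/50→27/100; 17/100+17/100→17/50; 9/50+21/100→39/100; 27/100+17/50→61/100; 39/100+61/100→1. L = 137/50 ≈ 2.7400.
Efficiency = H/L = 2.6684/2.7400 = 97.4%.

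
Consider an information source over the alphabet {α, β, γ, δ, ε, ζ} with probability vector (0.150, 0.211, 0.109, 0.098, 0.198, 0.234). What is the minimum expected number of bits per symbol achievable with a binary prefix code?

2.555 bits/symbol

Repeatedly combine the two least-probable nodes; the expected code length is the sum of the merged weights.
merge 49/500 + 109/1000 → 207/1000
merge 3/20 + 99/500 → 87/250
merge 207/1000 + 211/1000 → 209/500
merge 117/500 + 87/250 → 291/500
merge 209/500 + 291/500 → 1
L = 207/1000 + 87/250 + 209/500 + 291/500 + 1 = 511/200 = 2.555 bits/symbol.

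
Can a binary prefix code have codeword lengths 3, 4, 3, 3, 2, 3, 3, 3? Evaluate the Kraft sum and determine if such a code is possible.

With common denominator 2^4 = 16: Σ 2^(−ℓᵢ) = 2/16 + 1/16 + 2/16 + 2/16 + 4/16 + 2/16 + 2/16 + 2/16 = 17/16 = 1.0625.
Kraft's inequality requires Σ ≤ 1; here Σ = 1.0625 > 1, so no such prefix code exists.

1.0625; no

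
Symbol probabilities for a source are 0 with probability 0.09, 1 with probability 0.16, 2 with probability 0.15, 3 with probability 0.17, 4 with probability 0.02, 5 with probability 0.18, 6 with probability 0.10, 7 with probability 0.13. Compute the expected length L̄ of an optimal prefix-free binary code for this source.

2.93 bits/symbol

Repeatedly combine the two least-probable nodes; the expected code length is the sum of the merged weights.
merge 1/50 + 9/100 → 11/100
merge 1/10 + 11/100 → 21/100
merge 13/100 + 3/20 → 7/25
merge 4/25 + 17/100 → 33/100
merge 9/50 + 21/100 → 39/100
merge 7/25 + 33/100 → 61/100
merge 39/100 + 61/100 → 1
L = 11/100 + 21/100 + 7/25 + 33/100 + 39/100 + 61/100 + 1 = 293/100 = 2.93 bits/symbol.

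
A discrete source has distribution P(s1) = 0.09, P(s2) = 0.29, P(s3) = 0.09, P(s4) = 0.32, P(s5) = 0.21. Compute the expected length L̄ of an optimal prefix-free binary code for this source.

2.18 bits/symbol

Repeatedly combine the two least-probable nodes; the expected code length is the sum of the merged weights.
merge 9/100 + 9/100 → 9/50
merge 9/50 + 21/100 → 39/100
merge 29/100 + 8/25 → 61/100
merge 39/100 + 61/100 → 1
L = 9/50 + 39/100 + 61/100 + 1 = 109/50 = 2.18 bits/symbol.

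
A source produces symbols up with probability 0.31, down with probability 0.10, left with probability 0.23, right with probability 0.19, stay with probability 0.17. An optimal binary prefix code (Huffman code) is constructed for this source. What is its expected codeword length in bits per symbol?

2.27 bits/symbol

Repeatedly combine the two least-probable nodes; the expected code length is the sum of the merged weights.
merge 1/10 + 17/100 → 27/100
merge 19/100 + 23/100 → 21/50
merge 27/100 + 31/100 → 29/50
merge 21/50 + 29/50 → 1
L = 27/100 + 21/50 + 29/50 + 1 = 227/100 = 2.27 bits/symbol.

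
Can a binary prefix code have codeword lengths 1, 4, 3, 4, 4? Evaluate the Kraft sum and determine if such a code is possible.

0.8125; yes

With common denominator 2^4 = 16: Σ 2^(−ℓᵢ) = 8/16 + 1/16 + 2/16 + 1/16 + 1/16 = 13/16 = 0.8125.
Kraft's inequality requires Σ ≤ 1; here Σ = 0.8125 ≤ 1, so such a prefix code exists.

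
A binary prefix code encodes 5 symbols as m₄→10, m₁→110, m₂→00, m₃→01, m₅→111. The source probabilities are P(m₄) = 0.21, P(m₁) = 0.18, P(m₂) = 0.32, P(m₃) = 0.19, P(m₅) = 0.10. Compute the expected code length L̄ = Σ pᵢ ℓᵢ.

L̄ = Σ pᵢ·ℓᵢ = 0.21·2 + 0.18·3 + 0.32·2 + 0.19·2 + 0.10·3 = 2.28 bits/symbol.

2.28 bits/symbol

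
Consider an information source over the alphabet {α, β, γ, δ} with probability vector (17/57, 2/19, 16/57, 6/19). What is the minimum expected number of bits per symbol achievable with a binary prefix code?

2 bits/symbol

Repeatedly combine the two least-probable nodes; the expected code length is the sum of the merged weights.
merge 2/19 + 16/57 → 22/57
merge 17/57 + 6/19 → 35/57
merge 22/57 + 35/57 → 1
L = 22/57 + 35/57 + 1 = 2 bits/symbol.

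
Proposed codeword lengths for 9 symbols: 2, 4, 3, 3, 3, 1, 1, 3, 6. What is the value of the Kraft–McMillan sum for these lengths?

With common denominator 2^6 = 64: Σ 2^(−ℓᵢ) = 16/64 + 4/64 + 8/64 + 8/64 + 8/64 + 32/64 + 32/64 + 8/64 + 1/64 = 117/64 = 1.828125.

1.828125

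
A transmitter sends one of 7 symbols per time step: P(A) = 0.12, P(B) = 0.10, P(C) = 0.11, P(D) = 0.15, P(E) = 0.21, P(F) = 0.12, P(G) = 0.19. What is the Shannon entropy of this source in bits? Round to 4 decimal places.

H = −Σ pᵢ log₂ pᵢ.
−0.12·log₂(0.12) = 0.3671
−0.10·log₂(0.10) = 0.3322
−0.11·log₂(0.11) = 0.3503
−0.15·log₂(0.15) = 0.4105
−0.21·log₂(0.21) = 0.4728
−0.12·log₂(0.12) = 0.3671
−0.19·log₂(0.19) = 0.4552
Sum ≈ 2.7552 → 2.7552 bits.

2.7552 bits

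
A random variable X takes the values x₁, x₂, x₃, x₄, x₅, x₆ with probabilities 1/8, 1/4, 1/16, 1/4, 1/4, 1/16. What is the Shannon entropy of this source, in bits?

Each probability is a power of 1/2, so log₂(1/p) is an integer.
H = Σ p·log₂(1/p) = 1/8·3 + 1/4·2 + 1/16·4 + 1/4·2 + 1/4·2 + 1/16·4 = 2.375 bits.

2.375 bits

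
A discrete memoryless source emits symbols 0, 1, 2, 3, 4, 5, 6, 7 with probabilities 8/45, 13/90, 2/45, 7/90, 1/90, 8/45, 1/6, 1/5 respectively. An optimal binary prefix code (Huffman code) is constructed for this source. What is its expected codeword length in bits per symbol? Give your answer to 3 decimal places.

2.811 bits/symbol

Repeatedly combine the two least-probable nodes; the expected code length is the sum of the merged weights.
merge 1/90 + 2/45 → 1/18
merge 1/18 + 7/90 → 2/15
merge 2/15 + 13/90 → 5/18
merge 1/6 + 8/45 → 31/90
merge 8/45 + 1/5 → 17/45
merge 5/18 + 31/90 → 28/45
merge 17/45 + 28/45 → 1
L = 1/18 + 2/15 + 5/18 + 31/90 + 17/45 + 28/45 + 1 = 253/90 ≈ 2.811 bits/symbol.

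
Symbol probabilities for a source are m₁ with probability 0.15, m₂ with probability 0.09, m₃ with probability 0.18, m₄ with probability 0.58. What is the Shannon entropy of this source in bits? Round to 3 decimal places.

H = −Σ pᵢ log₂ pᵢ.
−0.15·log₂(0.15) = 0.4105
−0.09·log₂(0.09) = 0.3127
−0.18·log₂(0.18) = 0.4453
−0.58·log₂(0.58) = 0.4558
Sum ≈ 1.6243 → 1.624 bits.

1.624 bits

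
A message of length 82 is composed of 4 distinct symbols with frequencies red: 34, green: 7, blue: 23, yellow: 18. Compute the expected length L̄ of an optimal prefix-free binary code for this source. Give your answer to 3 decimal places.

Probabilities are the counts divided by 82.
Repeatedly combine the two least-probable nodes; the expected code length is the sum of the merged weights.
merge 7/82 + 9/41 → 25/82
merge 23/82 + 25/82 → 24/41
merge 17/41 + 24/41 → 1
L = 25/82 + 24/41 + 1 = 155/82 ≈ 1.890 bits/symbol.

1.890 bits/symbol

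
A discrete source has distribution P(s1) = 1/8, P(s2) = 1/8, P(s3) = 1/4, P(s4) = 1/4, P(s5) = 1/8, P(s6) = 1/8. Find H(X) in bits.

Each probability is a power of 1/2, so log₂(1/p) is an integer.
H = Σ p·log₂(1/p) = 1/8·3 + 1/8·3 + 1/4·2 + 1/4·2 + 1/8·3 + 1/8·3 = 2.5 bits.

2.5 bits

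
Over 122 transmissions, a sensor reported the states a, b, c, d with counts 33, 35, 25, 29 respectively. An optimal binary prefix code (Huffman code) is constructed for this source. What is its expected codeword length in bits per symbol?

Probabilities are the counts divided by 122.
Repeatedly combine the two least-probable nodes; the expected code length is the sum of the merged weights.
merge 25/122 + 29/122 → 27/61
merge 33/122 + 35/122 → 34/61
merge 27/61 + 34/61 → 1
L = 27/61 + 34/61 + 1 = 2 bits/symbol.

2 bits/symbol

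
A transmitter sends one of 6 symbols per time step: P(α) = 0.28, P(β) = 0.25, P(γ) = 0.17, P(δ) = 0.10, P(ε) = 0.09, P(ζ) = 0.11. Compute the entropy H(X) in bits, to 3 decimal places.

H = −Σ pᵢ log₂ pᵢ.
−0.28·log₂(0.28) = 0.5142
−0.25·log₂(0.25) = 0.5000
−0.17·log₂(0.17) = 0.4346
−0.10·log₂(0.10) = 0.3322
−0.09·log₂(0.09) = 0.3127
−0.11·log₂(0.11) = 0.3503
Sum ≈ 2.4439 → 2.444 bits.

2.444 bits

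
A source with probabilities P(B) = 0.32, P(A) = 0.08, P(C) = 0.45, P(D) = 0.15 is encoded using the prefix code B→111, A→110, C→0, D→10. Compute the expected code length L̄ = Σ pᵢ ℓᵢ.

L̄ = Σ pᵢ·ℓᵢ = 0.32·3 + 0.08·3 + 0.45·1 + 0.15·2 = 1.95 bits/symbol.

1.95 bits/symbol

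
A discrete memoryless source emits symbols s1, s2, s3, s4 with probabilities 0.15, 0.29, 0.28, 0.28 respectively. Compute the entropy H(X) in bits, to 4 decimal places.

H = −Σ pᵢ log₂ pᵢ.
−0.15·log₂(0.15) = 0.4105
−0.29·log₂(0.29) = 0.5179
−0.28·log₂(0.28) = 0.5142
−0.28·log₂(0.28) = 0.5142
Sum ≈ 1.9569 → 1.9569 bits.

1.9569 bits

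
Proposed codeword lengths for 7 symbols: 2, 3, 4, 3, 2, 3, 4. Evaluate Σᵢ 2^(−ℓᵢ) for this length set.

With common denominator 2^4 = 16: Σ 2^(−ℓᵢ) = 4/16 + 2/16 + 1/16 + 2/16 + 4/16 + 2/16 + 1/16 = 16/16 = 1.

1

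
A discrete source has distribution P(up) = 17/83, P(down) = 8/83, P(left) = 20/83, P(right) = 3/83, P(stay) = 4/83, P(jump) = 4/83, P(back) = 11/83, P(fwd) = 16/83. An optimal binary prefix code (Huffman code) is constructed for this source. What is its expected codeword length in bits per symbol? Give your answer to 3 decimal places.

Repeatedly combine the two least-probable nodes; the expected code length is the sum of the merged weights.
merge 3/83 + 4/83 → 7/83
merge 4/83 + 7/83 → 11/83
merge 8/83 + 11/83 → 19/83
merge 11/83 + 16/83 → 27/83
merge 17/83 + 19/83 → 36/83
merge 20/83 + 27/83 → 47/83
merge 36/83 + 47/83 → 1
L = 7/83 + 11/83 + 19/83 + 27/83 + 36/83 + 47/83 + 1 = 230/83 ≈ 2.771 bits/symbol.

2.771 bits/symbol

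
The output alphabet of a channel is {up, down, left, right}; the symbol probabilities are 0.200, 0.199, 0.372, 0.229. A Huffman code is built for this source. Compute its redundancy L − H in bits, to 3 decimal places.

0.054 bits

Entropy H = −Σ p log₂ p ≈ 1.9456 bits.
Huffman merges: 199/1000+1/5→399/1000; 229/1000+93/250→601/1000; 399/1000+601/1000→1. L = 2 ≈ 2.0000.
L − H = 2.0000 − 1.9456 = 0.054 bits.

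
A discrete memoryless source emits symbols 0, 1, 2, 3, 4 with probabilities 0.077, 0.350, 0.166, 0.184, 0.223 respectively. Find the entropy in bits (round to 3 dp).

2.177 bits

H = −Σ pᵢ log₂ pᵢ.
−0.077·log₂(0.077) = 0.2848
−0.350·log₂(0.350) = 0.5301
−0.166·log₂(0.166) = 0.4301
−0.184·log₂(0.184) = 0.4494
−0.223·log₂(0.223) = 0.4828
Sum ≈ 2.1771 → 2.177 bits.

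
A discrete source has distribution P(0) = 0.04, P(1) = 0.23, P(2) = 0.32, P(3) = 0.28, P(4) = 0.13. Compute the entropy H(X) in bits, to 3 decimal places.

H = −Σ pᵢ log₂ pᵢ.
−0.04·log₂(0.04) = 0.1858
−0.23·log₂(0.23) = 0.4877
−0.32·log₂(0.32) = 0.5260
−0.28·log₂(0.28) = 0.5142
−0.13·log₂(0.13) = 0.3826
Sum ≈ 2.0963 → 2.096 bits.

2.096 bits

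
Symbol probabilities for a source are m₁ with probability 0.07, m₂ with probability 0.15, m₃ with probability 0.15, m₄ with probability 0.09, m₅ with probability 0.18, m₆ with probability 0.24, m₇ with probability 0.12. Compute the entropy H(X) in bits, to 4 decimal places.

2.7088 bits

H = −Σ pᵢ log₂ pᵢ.
−0.07·log₂(0.07) = 0.2686
−0.15·log₂(0.15) = 0.4105
−0.15·log₂(0.15) = 0.4105
−0.09·log₂(0.09) = 0.3127
−0.18·log₂(0.18) = 0.4453
−0.24·log₂(0.24) = 0.4941
−0.12·log₂(0.12) = 0.3671
Sum ≈ 2.7088 → 2.7088 bits.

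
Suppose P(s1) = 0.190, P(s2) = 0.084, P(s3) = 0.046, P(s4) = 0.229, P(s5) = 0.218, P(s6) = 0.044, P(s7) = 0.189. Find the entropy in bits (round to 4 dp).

2.5784 bits

H = −Σ pᵢ log₂ pᵢ.
−0.190·log₂(0.190) = 0.4552
−0.084·log₂(0.084) = 0.3002
−0.046·log₂(0.046) = 0.2043
−0.229·log₂(0.229) = 0.4870
−0.218·log₂(0.218) = 0.4791
−0.044·log₂(0.044) = 0.1983
−0.189·log₂(0.189) = 0.4543
Sum ≈ 2.5784 → 2.5784 bits.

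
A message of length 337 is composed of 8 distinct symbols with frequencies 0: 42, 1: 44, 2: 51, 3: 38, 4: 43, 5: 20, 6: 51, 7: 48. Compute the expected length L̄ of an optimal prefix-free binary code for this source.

Probabilities are the counts divided by 337.
Repeatedly combine the two least-probable nodes; the expected code length is the sum of the merged weights.
merge 20/337 + 38/337 → 58/337
merge 42/337 + 43/337 → 85/337
merge 44/337 + 48/337 → 92/337
merge 51/337 + 51/337 → 102/337
merge 58/337 + 85/337 → 143/337
merge 92/337 + 102/337 → 194/337
merge 143/337 + 194/337 → 1
L = 58/337 + 85/337 + 92/337 + 102/337 + 143/337 + 194/337 + 1 = 3 bits/symbol.

3 bits/symbol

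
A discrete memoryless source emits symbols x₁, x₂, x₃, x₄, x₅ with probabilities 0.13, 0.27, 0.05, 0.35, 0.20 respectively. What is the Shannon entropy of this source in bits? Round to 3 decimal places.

2.103 bits

H = −Σ pᵢ log₂ pᵢ.
−0.13·log₂(0.13) = 0.3826
−0.27·log₂(0.27) = 0.5100
−0.05·log₂(0.05) = 0.2161
−0.35·log₂(0.35) = 0.5301
−0.20·log₂(0.20) = 0.4644
Sum ≈ 2.1032 → 2.103 bits.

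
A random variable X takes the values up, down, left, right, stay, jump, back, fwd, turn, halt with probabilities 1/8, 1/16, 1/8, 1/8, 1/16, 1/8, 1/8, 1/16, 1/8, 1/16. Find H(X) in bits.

Each probability is a power of 1/2, so log₂(1/p) is an integer.
H = Σ p·log₂(1/p) = 1/8·3 + 1/16·4 + 1/8·3 + 1/8·3 + 1/16·4 + 1/8·3 + 1/8·3 + 1/16·4 + 1/8·3 + 1/16·4 = 3.25 bits.

3.25 bits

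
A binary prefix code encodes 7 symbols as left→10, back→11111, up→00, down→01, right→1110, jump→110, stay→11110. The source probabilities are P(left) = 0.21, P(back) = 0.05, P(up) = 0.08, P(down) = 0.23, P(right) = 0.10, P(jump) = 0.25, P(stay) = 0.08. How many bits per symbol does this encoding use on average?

L̄ = Σ pᵢ·ℓᵢ = 0.21·2 + 0.05·5 + 0.08·2 + 0.23·2 + 0.10·4 + 0.25·3 + 0.08·5 = 2.84 bits/symbol.

2.84 bits/symbol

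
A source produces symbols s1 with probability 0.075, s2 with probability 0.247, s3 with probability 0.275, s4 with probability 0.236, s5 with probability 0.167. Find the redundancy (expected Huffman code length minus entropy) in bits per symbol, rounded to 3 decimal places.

0.028 bits

Entropy H = −Σ p log₂ p ≈ 2.2136 bits.
Huffman merges: 3/40+167/1000→121/500; 59/250+121/500→239/500; 247/1000+11/40→261/500; 239/500+261/500→1. L = 1121/500 ≈ 2.2420.
L − H = 2.2420 − 2.2136 = 0.028 bits.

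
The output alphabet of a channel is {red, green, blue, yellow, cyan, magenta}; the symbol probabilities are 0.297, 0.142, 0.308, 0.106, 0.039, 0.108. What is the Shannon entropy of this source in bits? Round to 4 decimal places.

H = −Σ pᵢ log₂ pᵢ.
−0.297·log₂(0.297) = 0.5202
−0.142·log₂(0.142) = 0.3999
−0.308·log₂(0.308) = 0.5233
−0.106·log₂(0.106) = 0.3432
−0.039·log₂(0.039) = 0.1825
−0.108·log₂(0.108) = 0.3468
Sum ≈ 2.3159 → 2.3159 bits.

2.3159 bits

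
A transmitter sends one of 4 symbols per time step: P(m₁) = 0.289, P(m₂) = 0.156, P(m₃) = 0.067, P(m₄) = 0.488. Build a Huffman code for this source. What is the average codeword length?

Repeatedly combine the two least-probable nodes; the expected code length is the sum of the merged weights.
merge 67/1000 + 39/250 → 223/1000
merge 223/1000 + 289/1000 → 64/125
merge 61/125 + 64/125 → 1
L = 223/1000 + 64/125 + 1 = 347/200 = 1.735 bits/symbol.

1.735 bits/symbol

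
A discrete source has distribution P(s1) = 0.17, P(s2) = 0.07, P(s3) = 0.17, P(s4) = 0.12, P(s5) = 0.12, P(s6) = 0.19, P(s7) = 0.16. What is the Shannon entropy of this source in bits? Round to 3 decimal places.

H = −Σ pᵢ log₂ pᵢ.
−0.17·log₂(0.17) = 0.4346
−0.07·log₂(0.07) = 0.2686
−0.17·log₂(0.17) = 0.4346
−0.12·log₂(0.12) = 0.3671
−0.12·log₂(0.12) = 0.3671
−0.19·log₂(0.19) = 0.4552
−0.16·log₂(0.16) = 0.4230
Sum ≈ 2.7501 → 2.750 bits.

2.750 bits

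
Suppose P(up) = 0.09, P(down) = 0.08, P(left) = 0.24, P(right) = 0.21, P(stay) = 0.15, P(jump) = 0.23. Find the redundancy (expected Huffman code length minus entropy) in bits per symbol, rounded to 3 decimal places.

Entropy H = −Σ p log₂ p ≈ 2.4693 bits.
Huffman merges: 2/25+9/100→17/100; 3/20+17/100→8/25; 21/100+23/100→11/25; 6/25+8/25→14/25; 11/25+14/25→1. L = 249/100 ≈ 2.4900.
L − H = 2.4900 − 2.4693 = 0.021 bits.

0.021 bits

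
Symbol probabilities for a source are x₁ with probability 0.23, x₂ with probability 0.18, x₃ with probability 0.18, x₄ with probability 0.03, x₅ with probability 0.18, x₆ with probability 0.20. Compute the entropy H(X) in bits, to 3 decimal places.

H = −Σ pᵢ log₂ pᵢ.
−0.23·log₂(0.23) = 0.4877
−0.18·log₂(0.18) = 0.4453
−0.18·log₂(0.18) = 0.4453
−0.03·log₂(0.03) = 0.1518
−0.18·log₂(0.18) = 0.4453
−0.20·log₂(0.20) = 0.4644
Sum ≈ 2.4397 → 2.440 bits.

2.440 bits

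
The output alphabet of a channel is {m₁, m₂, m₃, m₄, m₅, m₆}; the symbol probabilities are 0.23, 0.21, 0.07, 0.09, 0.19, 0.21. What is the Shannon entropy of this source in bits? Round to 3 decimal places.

H = −Σ pᵢ log₂ pᵢ.
−0.23·log₂(0.23) = 0.4877
−0.21·log₂(0.21) = 0.4728
−0.07·log₂(0.07) = 0.2686
−0.09·log₂(0.09) = 0.3127
−0.19·log₂(0.19) = 0.4552
−0.21·log₂(0.21) = 0.4728
Sum ≈ 2.4697 → 2.470 bits.

2.470 bits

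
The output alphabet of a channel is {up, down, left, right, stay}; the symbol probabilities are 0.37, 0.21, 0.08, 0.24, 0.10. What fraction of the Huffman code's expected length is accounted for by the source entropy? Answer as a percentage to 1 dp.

Entropy H = −Σ p log₂ p ≈ 2.1214 bits.
Huffman merges: 2/25+1/10→9/50; 9/50+21/100→39/100; 6/25+37/100→61/100; 39/100+61/100→1. L = 109/50 ≈ 2.1800.
Efficiency = H/L = 2.1214/2.1800 = 97.3%.

97.3%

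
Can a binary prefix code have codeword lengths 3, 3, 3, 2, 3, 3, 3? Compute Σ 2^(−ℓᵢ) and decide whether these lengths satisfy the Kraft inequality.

With common denominator 2^3 = 8: Σ 2^(−ℓᵢ) = 1/8 + 1/8 + 1/8 + 2/8 + 1/8 + 1/8 + 1/8 = 8/8 = 1.
Kraft's inequality requires Σ ≤ 1; here Σ = 1 ≤ 1, so such a prefix code exists.

1; yes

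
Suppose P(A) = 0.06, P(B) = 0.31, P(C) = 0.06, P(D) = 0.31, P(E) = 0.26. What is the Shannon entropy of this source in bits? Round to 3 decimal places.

2.040 bits

H = −Σ pᵢ log₂ pᵢ.
−0.06·log₂(0.06) = 0.2435
−0.31·log₂(0.31) = 0.5238
−0.06·log₂(0.06) = 0.2435
−0.31·log₂(0.31) = 0.5238
−0.26·log₂(0.26) = 0.5053
Sum ≈ 2.0399 → 2.040 bits.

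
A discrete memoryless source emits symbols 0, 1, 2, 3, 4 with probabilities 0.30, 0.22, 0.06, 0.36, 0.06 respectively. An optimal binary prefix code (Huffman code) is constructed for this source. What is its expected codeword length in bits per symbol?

Repeatedly combine the two least-probable nodes; the expected code length is the sum of the merged weights.
merge 3/50 + 3/50 → 3/25
merge 3/25 + 11/50 → 17/50
merge 3/10 + 17/50 → 16/25
merge 9/25 + 16/25 → 1
L = 3/25 + 17/50 + 16/25 + 1 = 21/10 = 2.1 bits/symbol.

2.1 bits/symbol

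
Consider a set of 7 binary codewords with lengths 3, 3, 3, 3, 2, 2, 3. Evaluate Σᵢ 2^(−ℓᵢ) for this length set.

With common denominator 2^3 = 8: Σ 2^(−ℓᵢ) = 1/8 + 1/8 + 1/8 + 1/8 + 2/8 + 2/8 + 1/8 = 9/8 = 1.125.

1.125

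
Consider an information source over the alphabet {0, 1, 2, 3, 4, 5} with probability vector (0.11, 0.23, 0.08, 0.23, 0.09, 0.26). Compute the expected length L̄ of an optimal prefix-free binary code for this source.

Repeatedly combine the two least-probable nodes; the expected code length is the sum of the merged weights.
merge 2/25 + 9/100 → 17/100
merge 11/100 + 17/100 → 7/25
merge 23/100 + 23/100 → 23/50
merge 13/50 + 7/25 → 27/50
merge 23/50 + 27/50 → 1
L = 17/100 + 7/25 + 23/50 + 27/50 + 1 = 49/20 = 2.45 bits/symbol.

2.45 bits/symbol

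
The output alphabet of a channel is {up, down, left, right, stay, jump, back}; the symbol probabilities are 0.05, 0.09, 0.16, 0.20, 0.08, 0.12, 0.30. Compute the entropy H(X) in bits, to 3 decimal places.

2.596 bits

H = −Σ pᵢ log₂ pᵢ.
−0.05·log₂(0.05) = 0.2161
−0.09·log₂(0.09) = 0.3127
−0.16·log₂(0.16) = 0.4230
−0.20·log₂(0.20) = 0.4644
−0.08·log₂(0.08) = 0.2915
−0.12·log₂(0.12) = 0.3671
−0.30·log₂(0.30) = 0.5211
Sum ≈ 2.5958 → 2.596 bits.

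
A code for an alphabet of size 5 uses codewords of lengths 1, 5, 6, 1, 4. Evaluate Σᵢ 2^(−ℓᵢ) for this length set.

1.109375

With common denominator 2^6 = 64: Σ 2^(−ℓᵢ) = 32/64 + 2/64 + 1/64 + 32/64 + 4/64 = 71/64 = 1.109375.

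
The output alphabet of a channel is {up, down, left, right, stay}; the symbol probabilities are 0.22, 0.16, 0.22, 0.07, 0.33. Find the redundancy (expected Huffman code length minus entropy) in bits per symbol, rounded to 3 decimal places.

Entropy H = −Σ p log₂ p ≈ 2.1805 bits.
Huffman merges: 7/100+4/25→23/100; 11/50+11/50→11/25; 23/100+33/100→14/25; 11/25+14/25→1. L = 223/100 ≈ 2.2300.
L − H = 2.2300 − 2.1805 = 0.049 bits.

0.049 bits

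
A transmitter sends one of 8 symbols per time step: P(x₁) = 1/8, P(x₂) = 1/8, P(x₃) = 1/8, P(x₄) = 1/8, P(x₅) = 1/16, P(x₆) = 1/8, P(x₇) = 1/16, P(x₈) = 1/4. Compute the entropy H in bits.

Each probability is a power of 1/2, so log₂(1/p) is an integer.
H = Σ p·log₂(1/p) = 1/8·3 + 1/8·3 + 1/8·3 + 1/8·3 + 1/16·4 + 1/8·3 + 1/16·4 + 1/4·2 = 2.875 bits.

2.875 bits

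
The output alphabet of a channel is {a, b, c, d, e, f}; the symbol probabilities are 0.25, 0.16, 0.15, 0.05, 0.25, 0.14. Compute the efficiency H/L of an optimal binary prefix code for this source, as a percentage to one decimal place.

Entropy H = −Σ p log₂ p ≈ 2.4468 bits.
Huffman merges: 1/20+7/50→19/100; 3/20+4/25→31/100; 19/100+1/4→11/25; 1/4+31/100→14/25; 11/25+14/25→1. L = 5/2 ≈ 2.5000.
Efficiency = H/L = 2.4468/2.5000 = 97.9%.

97.9%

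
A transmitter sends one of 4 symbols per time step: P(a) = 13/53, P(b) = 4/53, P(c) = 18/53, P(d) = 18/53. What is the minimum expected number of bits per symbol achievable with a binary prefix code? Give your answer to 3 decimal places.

1.981 bits/symbol

Repeatedly combine the two least-probable nodes; the expected code length is the sum of the merged weights.
merge 4/53 + 13/53 → 17/53
merge 17/53 + 18/53 → 35/53
merge 18/53 + 35/53 → 1
L = 17/53 + 35/53 + 1 = 105/53 ≈ 1.981 bits/symbol.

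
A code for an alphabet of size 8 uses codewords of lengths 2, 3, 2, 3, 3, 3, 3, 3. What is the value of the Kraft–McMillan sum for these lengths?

With common denominator 2^3 = 8: Σ 2^(−ℓᵢ) = 2/8 + 1/8 + 2/8 + 1/8 + 1/8 + 1/8 + 1/8 + 1/8 = 10/8 = 1.25.

1.25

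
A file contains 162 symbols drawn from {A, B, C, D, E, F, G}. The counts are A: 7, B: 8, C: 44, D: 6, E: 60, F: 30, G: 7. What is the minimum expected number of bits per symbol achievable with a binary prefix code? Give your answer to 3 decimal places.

2.333 bits/symbol

Probabilities are the counts divided by 162.
Repeatedly combine the two least-probable nodes; the expected code length is the sum of the merged weights.
merge 1/27 + 7/162 → 13/162
merge 7/162 + 4/81 → 5/54
merge 13/162 + 5/54 → 14/81
merge 14/81 + 5/27 → 29/81
merge 22/81 + 29/81 → 17/27
merge 10/27 + 17/27 → 1
L = 13/162 + 5/54 + 14/81 + 29/81 + 17/27 + 1 = 7/3 ≈ 2.333 bits/symbol.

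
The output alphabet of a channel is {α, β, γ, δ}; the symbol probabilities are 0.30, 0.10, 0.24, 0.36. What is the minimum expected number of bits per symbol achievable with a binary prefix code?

1.98 bits/symbol

Repeatedly combine the two least-probable nodes; the expected code length is the sum of the merged weights.
merge 1/10 + 6/25 → 17/50
merge 3/10 + 17/50 → 16/25
merge 9/25 + 16/25 → 1
L = 17/50 + 16/25 + 1 = 99/50 = 1.98 bits/symbol.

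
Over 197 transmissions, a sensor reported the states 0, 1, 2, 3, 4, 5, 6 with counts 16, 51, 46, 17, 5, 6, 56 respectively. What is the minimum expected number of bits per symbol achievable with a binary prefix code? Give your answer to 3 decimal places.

2.416 bits/symbol

Probabilities are the counts divided by 197.
Repeatedly combine the two least-probable nodes; the expected code length is the sum of the merged weights.
merge 5/197 + 6/197 → 11/197
merge 11/197 + 16/197 → 27/197
merge 17/197 + 27/197 → 44/197
merge 44/197 + 46/197 → 90/197
merge 51/197 + 56/197 → 107/197
merge 90/197 + 107/197 → 1
L = 11/197 + 27/197 + 44/197 + 90/197 + 107/197 + 1 = 476/197 ≈ 2.416 bits/symbol.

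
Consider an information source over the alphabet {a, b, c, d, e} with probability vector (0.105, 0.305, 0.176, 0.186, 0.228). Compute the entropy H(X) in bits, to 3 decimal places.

H = −Σ pᵢ log₂ pᵢ.
−0.105·log₂(0.105) = 0.3414
−0.305·log₂(0.305) = 0.5225
−0.176·log₂(0.176) = 0.4411
−0.186·log₂(0.186) = 0.4514
−0.228·log₂(0.228) = 0.4863
Sum ≈ 2.2427 → 2.243 bits.

2.243 bits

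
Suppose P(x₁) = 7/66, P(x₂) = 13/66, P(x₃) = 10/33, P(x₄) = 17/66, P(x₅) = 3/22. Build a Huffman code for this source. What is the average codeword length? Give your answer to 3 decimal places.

2.242 bits/symbol

Repeatedly combine the two least-probable nodes; the expected code length is the sum of the merged weights.
merge 7/66 + 3/22 → 8/33
merge 13/66 + 8/33 → 29/66
merge 17/66 + 10/33 → 37/66
merge 29/66 + 37/66 → 1
L = 8/33 + 29/66 + 37/66 + 1 = 74/33 ≈ 2.242 bits/symbol.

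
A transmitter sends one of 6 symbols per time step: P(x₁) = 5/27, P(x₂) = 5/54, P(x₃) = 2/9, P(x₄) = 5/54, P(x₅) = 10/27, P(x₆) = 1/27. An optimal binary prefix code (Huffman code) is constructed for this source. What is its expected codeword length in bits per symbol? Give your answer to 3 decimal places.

Repeatedly combine the two least-probable nodes; the expected code length is the sum of the merged weights.
merge 1/27 + 5/54 → 7/54
merge 5/54 + 7/54 → 2/9
merge 5/27 + 2/9 → 11/27
merge 2/9 + 10/27 → 16/27
merge 11/27 + 16/27 → 1
L = 7/54 + 2/9 + 11/27 + 16/27 + 1 = 127/54 ≈ 2.352 bits/symbol.

2.352 bits/symbol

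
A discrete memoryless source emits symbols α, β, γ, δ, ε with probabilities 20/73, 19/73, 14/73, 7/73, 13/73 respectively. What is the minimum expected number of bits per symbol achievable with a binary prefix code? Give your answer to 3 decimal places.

2.274 bits/symbol

Repeatedly combine the two least-probable nodes; the expected code length is the sum of the merged weights.
merge 7/73 + 13/73 → 20/73
merge 14/73 + 19/73 → 33/73
merge 20/73 + 20/73 → 40/73
merge 33/73 + 40/73 → 1
L = 20/73 + 33/73 + 40/73 + 1 = 166/73 ≈ 2.274 bits/symbol.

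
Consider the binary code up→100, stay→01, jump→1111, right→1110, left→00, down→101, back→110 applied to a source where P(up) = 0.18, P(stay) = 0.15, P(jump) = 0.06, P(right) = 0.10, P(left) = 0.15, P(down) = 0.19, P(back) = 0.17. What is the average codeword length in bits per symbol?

L̄ = Σ pᵢ·ℓᵢ = 0.18·3 + 0.15·2 + 0.06·4 + 0.10·4 + 0.15·2 + 0.19·3 + 0.17·3 = 2.86 bits/symbol.

2.86 bits/symbol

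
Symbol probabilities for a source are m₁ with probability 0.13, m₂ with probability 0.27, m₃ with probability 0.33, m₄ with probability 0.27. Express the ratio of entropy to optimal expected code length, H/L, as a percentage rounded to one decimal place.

Entropy H = −Σ p log₂ p ≈ 1.9305 bits.
Huffman merges: 13/100+27/100→2/5; 27/100+33/100→3/5; 2/5+3/5→1. L = 2 ≈ 2.0000.
Efficiency = H/L = 1.9305/2.0000 = 96.5%.

96.5%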